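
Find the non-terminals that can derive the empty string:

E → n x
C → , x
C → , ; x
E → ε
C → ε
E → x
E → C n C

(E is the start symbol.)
{ 'C', 'E' }

A non-terminal is nullable if it can derive ε (the empty string): either it has an ε-production, or it has a production whose right-hand side consists entirely of nullable non-terminals.

ε-productions: E → ε, C → ε
So E, C are immediately nullable.
Every non-terminal is now nullable.
Nullable = { 'C', 'E' }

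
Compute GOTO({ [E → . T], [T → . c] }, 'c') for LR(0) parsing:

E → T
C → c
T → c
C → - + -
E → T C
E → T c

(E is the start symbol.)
{ [T → c .] }

GOTO(I, 'c') = CLOSURE({ [A → αX.β] : [A → α.Xβ] ∈ I, X = 'c' })

Items with dot before 'c', with the dot advanced:
  [T → . c] → [T → c .]
Closure adds nothing (no advanced item has the dot before a non-terminal).

GOTO = { [T → c .] }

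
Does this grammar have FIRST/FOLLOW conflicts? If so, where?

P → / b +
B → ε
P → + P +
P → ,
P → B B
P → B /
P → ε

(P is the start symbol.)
Nullable non-terminals: B, P.
FIRST sets used below: FIRST(B) = { ε }
B has a nullable alternative but only one production, so nothing to check.

P: nullable alternative(s) P → B B, P → ε; FOLLOW(P) = { $, '+' }
  P → / b +: FIRST \ {ε} = { '/' } — disjoint from FOLLOW(P)
  P → + P +: FIRST \ {ε} = { '+' } — overlaps FOLLOW(P) on { '+' }: CONFLICT
  P → ,: FIRST \ {ε} = { ',' } — disjoint from FOLLOW(P)
  P → B B: FIRST \ {ε} = { } — disjoint from FOLLOW(P)
  P → B /: FIRST \ {ε} = { '/' } — disjoint from FOLLOW(P)
  P → ε: FIRST \ {ε} = { } — disjoint from FOLLOW(P)

So the grammar has 1 FIRST/FOLLOW conflict (marked CONFLICT above).

Answer: Yes. P → '+' P '+' with FOLLOW(P) on { '+' }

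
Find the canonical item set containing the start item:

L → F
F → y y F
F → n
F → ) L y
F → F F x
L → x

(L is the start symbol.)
{ [F → . ) L y], [F → . F F x], [F → . n], [F → . y y F], [L → . F], [L → . x], [L' → . L] }

First, augment the grammar with L' → L
I₀ = CLOSURE({ [L' → . L] }):
  [L' → . L] has the dot before L: add [L → . F], [L → . x]
  [L → . F] has the dot before F: add [F → . y y F], [F → . n], [F → . ) L y], [F → . F F x]
No further items can be added.

I₀ = { [F → . ) L y], [F → . F F x], [F → . n], [F → . y y F], [L → . F], [L → . x], [L' → . L] }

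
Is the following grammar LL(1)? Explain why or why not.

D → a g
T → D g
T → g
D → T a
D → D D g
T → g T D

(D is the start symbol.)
No. Predict set conflict for D: { 'a' }

A grammar is LL(1) if for each non-terminal N with multiple productions, the predict sets of those productions are pairwise disjoint, where PREDICT(N → α) = (FIRST(α) \ {ε}) ∪ (FOLLOW(N) if α ⇒* ε).

Relevant sets:
  FIRST(T) = { 'a', 'g' }
  FIRST(D) = { 'a', 'g' }

For D:
  PREDICT(D → a g) = { 'a' }
  PREDICT(D → T a) = { 'a', 'g' }
  PREDICT(D → D D g) = { 'a', 'g' }
For T:
  PREDICT(T → D g) = { 'a', 'g' }
  PREDICT(T → g) = { 'g' }
  PREDICT(T → g T D) = { 'g' }

Conflict found: Predict set conflict for D: { 'a' }
The grammar is NOT LL(1).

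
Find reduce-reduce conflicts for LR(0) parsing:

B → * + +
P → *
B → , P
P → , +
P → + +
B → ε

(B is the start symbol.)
A reduce-reduce conflict occurs when an LR(0) state has two complete items [A → α .] and [B → β .] — both call for a reduction, and with no lookahead the parser cannot choose between them.

Augment with B' → B and build the canonical LR(0) collection (I0 = CLOSURE({[B' → . B]}), then GOTO on every symbol after a dot until no new states appear). It has 12 states:
  I0: { [B → . * + +], [B → . , P], [B → .], [B' → . B] }  — shift, reduce
  I1: { [B → * . + +] }  — shift
  I2: { [B → , . P], [P → . *], [P → . + +], [P → . , +] }  — shift
  I3: { [B' → B .] }  — accept
  I4: { [P → * .] }  — reduce
  I5: { [P → + . +] }  — shift
  I6: { [P → , . +] }  — shift
  I7: { [B → , P .] }  — reduce
  I8: { [P → , + .] }  — reduce
  I9: { [P → + + .] }  — reduce
  I10: { [B → * + . +] }  — shift
  I11: { [B → * + + .] }  — reduce

No state contains more than one complete item.

Answer: No reduce-reduce conflicts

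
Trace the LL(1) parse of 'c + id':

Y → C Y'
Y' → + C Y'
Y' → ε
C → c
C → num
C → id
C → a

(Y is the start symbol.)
LL(1) parsing maintains a stack (initially the start symbol over $) and the input. At each step: if the stack top is a terminal, match it against the current input token; if it is a non-terminal N, replace it with the RHS of M[N, lookahead] (the unique production whose predict set contains the lookahead).

Stack is shown with the top on the left.

Stack     Input     Action
--------------------------
Y $       c + id $  output Y → C Y'
C Y' $    c + id $  output C → c
c Y' $    c + id $  match 'c'
Y' $      + id $    output Y' → + C Y'
+ C Y' $  + id $    match '+'
C Y' $    id $      output C → id
id Y' $   id $      match 'id'
Y' $      $         output Y' → ε
$         $         accept

The string is accepted.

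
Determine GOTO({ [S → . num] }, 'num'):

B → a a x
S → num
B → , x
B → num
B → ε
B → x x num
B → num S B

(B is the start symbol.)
{ [S → num .] }

GOTO(I, 'num') = CLOSURE({ [A → αX.β] : [A → α.Xβ] ∈ I, X = 'num' })

Items with dot before 'num', with the dot advanced:
  [S → . num] → [S → num .]
Closure adds nothing (no advanced item has the dot before a non-terminal).

GOTO = { [S → num .] }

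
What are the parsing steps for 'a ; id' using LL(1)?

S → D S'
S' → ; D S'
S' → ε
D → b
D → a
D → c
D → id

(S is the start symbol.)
Stack is shown with the top on the left.

Stack     Input     Action
--------------------------
S $       a ; id $  output S → D S'
D S' $    a ; id $  output D → a
a S' $    a ; id $  match 'a'
S' $      ; id $    output S' → ; D S'
; D S' $  ; id $    match ';'
D S' $    id $      output D → id
id S' $   id $      match 'id'
S' $      $         output S' → ε
$         $         accept

The string is accepted.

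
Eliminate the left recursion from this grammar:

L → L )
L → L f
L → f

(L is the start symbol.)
L is directly left-recursive. The standard transformation for
  A → A α₁ | ... | A α_m | β₁ | ... | β_n
is
  A  → β₁ A' | ... | β_n A'
  A' → α₁ A' | ... | α_m A' | ε

L → f becomes L → f L'
L → L ) becomes L' → ) L'
L → L f becomes L' → f L'
Add L' → ε

Resulting grammar:
L → f L'
L' → ) L'
L' → f L'
L' → ε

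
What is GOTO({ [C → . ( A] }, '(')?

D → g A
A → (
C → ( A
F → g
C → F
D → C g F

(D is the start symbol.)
{ [A → . (], [C → ( . A] }

GOTO(I, '(') = CLOSURE({ [A → αX.β] : [A → α.Xβ] ∈ I, X = '(' })

Items with dot before '(', with the dot advanced:
  [C → . ( A] → [C → ( . A]
Closure of the advanced items:
  [C → ( . A] has the dot before A: add [A → . (]

GOTO = { [A → . (], [C → ( . A] }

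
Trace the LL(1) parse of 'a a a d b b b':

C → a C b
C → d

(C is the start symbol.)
Stack is shown with the top on the left.

Stack        Input            Action
------------------------------------
C $          a a a d b b b $  output C → a C b
a C b $      a a a d b b b $  match 'a'
C b $        a a d b b b $    output C → a C b
a C b b $    a a d b b b $    match 'a'
C b b $      a d b b b $      output C → a C b
a C b b b $  a d b b b $      match 'a'
C b b b $    d b b b $        output C → d
d b b b $    d b b b $        match 'd'
b b b $      b b b $          match 'b'
b b $        b b $            match 'b'
b $          b $              match 'b'
$            $                accept

The string is accepted.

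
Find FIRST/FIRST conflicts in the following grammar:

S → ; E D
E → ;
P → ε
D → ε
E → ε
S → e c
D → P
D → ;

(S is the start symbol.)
A FIRST/FIRST conflict occurs when two productions N → α and N → β for the same non-terminal have FIRST(α) ∩ FIRST(β) ≠ ∅ (with ε ∈ FIRST of a nullable right-hand side, so two nullable alternatives also conflict).

FIRST sets of the non-terminals at (or reachable through a nullable prefix from) the front of some alternative:
  FIRST(P) = { ε }

Productions for S:
  S → ; E D: FIRST = { ';' }
  S → e c: FIRST = { 'e' }
Productions for E:
  E → ;: FIRST = { ';' }
  E → ε: FIRST = { ε }
Productions for D:
  D → ε: FIRST = { ε }
  D → P: FIRST = { ε }
  D → ;: FIRST = { ';' }
P has only one production, so no FIRST/FIRST conflict is possible there.

Conflict for D: D → ε and D → P
  Overlap: { ε }

Answer: Yes. D → ε / D → P on { ε }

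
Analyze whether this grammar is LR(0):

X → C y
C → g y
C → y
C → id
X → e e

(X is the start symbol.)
Yes, the grammar is LR(0)

A grammar is LR(0) if no state in the canonical LR(0) collection has:
  - both a shift item (dot before a terminal) and a complete item (shift-reduce conflict), or
  - two or more complete items (reduce-reduce conflict; the accept item [X' → X .] counts as a complete item here).

Augment with X' → X and build the canonical LR(0) collection (I0 = CLOSURE({[X' → . X]}), then GOTO on every symbol after a dot until no new states appear). It has 10 states:
  I0: { [C → . g y], [C → . id], [C → . y], [X → . C y], [X → . e e], [X' → . X] }  — shift
  I1: { [X → C . y] }  — shift
  I2: { [X' → X .] }  — accept
  I3: { [X → e . e] }  — shift
  I4: { [C → g . y] }  — shift
  I5: { [C → id .] }  — reduce
  I6: { [C → y .] }  — reduce
  I7: { [C → g y .] }  — reduce
  I8: { [X → e e .] }  — reduce
  I9: { [X → C y .] }  — reduce

Every state is either a pure shift/goto state or contains exactly one complete item and nothing to shift — no conflicts. The grammar is LR(0).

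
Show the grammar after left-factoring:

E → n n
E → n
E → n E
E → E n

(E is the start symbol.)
Left-factoring transforms A → αβ₁ | αβ₂ into A → αA' and A' → β₁ | β₂
(α is the longest common prefix among the alternatives). Repeat until
no nonterminal has two alternatives with a common prefix.

Round 1: E has alternatives sharing prefix 'n'. Introduce E': E → n E'
  Add: E' → n
  Add: E' → ε
  Add: E' → E

No remaining common prefixes — done.

Resulting grammar:
E → n E'
E' → n
E' → ε
E' → E
E → E n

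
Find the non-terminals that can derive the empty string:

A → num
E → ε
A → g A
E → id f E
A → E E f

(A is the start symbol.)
A non-terminal is nullable if it can derive ε (the empty string): either it has an ε-production, or it has a production whose right-hand side consists entirely of nullable non-terminals.

ε-productions: E → ε
So E is immediately nullable.
No further non-terminal can be added: every production for the remaining non-terminals contains a terminal or a non-nullable non-terminal.
Nullable = { 'E' }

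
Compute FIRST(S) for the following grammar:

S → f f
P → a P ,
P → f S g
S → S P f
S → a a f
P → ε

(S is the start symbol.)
{ 'a', 'f' }

From S → f f:
  - f is a terminal: add 'f' and stop
From S → S P f:
  - S is the symbol being defined: contributes nothing new
    S is not nullable, so stop
From S → a a f:
  - a is a terminal: add 'a' and stop

Collecting: FIRST(S) = { 'a', 'f' }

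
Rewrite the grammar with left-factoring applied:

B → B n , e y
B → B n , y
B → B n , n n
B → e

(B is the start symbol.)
B → B n , B'
B' → e y
B' → y
B' → n n
B → e

Left-factoring transforms A → αβ₁ | αβ₂ into A → αA' and A' → β₁ | β₂
(α is the longest common prefix among the alternatives). Repeat until
no nonterminal has two alternatives with a common prefix.

Round 1: B has alternatives sharing prefix 'B n ,'. Introduce B': B → B n , B'
  Add: B' → e y
  Add: B' → y
  Add: B' → n n

No remaining common prefixes — done.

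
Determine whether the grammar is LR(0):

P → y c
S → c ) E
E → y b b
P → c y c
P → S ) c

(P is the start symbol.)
A grammar is LR(0) if no state in the canonical LR(0) collection has:
  - both a shift item (dot before a terminal) and a complete item (shift-reduce conflict), or
  - two or more complete items (reduce-reduce conflict; the accept item [P' → P .] counts as a complete item here).

Augment with P' → P and build the canonical LR(0) collection (I0 = CLOSURE({[P' → . P]}), then GOTO on every symbol after a dot until no new states appear). It has 15 states:
  I0: { [P → . S ) c], [P → . c y c], [P → . y c], [P' → . P], [S → . c ) E] }  — shift
  I1: { [P' → P .] }  — accept
  I2: { [P → S . ) c] }  — shift
  I3: { [P → c . y c], [S → c . ) E] }  — shift
  I4: { [P → y . c] }  — shift
  I5: { [P → y c .] }  — reduce
  I6: { [E → . y b b], [S → c ) . E] }  — shift
  I7: { [P → c y . c] }  — shift
  I8: { [P → c y c .] }  — reduce
  I9: { [S → c ) E .] }  — reduce
  I10: { [E → y . b b] }  — shift
  I11: { [E → y b . b] }  — shift
  I12: { [E → y b b .] }  — reduce
  I13: { [P → S ) . c] }  — shift
  I14: { [P → S ) c .] }  — reduce

Every state is either a pure shift/goto state or contains exactly one complete item and nothing to shift — no conflicts. The grammar is LR(0).

Answer: Yes, the grammar is LR(0)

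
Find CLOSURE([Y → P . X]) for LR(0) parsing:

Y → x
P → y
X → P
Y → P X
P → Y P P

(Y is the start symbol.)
Start with: [Y → P . X]
  [Y → P . X] has the dot before X: add [X → . P]
  [X → . P] has the dot before P: add [P → . y], [P → . Y P P]
  [P → . Y P P] has the dot before Y: add [Y → . x], [Y → . P X]
No further items can be added.

CLOSURE = { [P → . Y P P], [P → . y], [X → . P], [Y → . P X], [Y → . x], [Y → P . X] }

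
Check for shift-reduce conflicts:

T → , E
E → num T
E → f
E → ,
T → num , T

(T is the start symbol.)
No shift-reduce conflicts

A shift-reduce conflict occurs when an LR(0) state has both:
  - a complete (reduce) item [A → α .] (dot at the end), and
  - a shift item [B → β . c γ] (dot before a terminal).

Augment with T' → T and build the canonical LR(0) collection (I0 = CLOSURE({[T' → . T]}), then GOTO on every symbol after a dot until no new states appear). It has 11 states:
  I0: { [T → . , E], [T → . num , T], [T' → . T] }  — shift
  I1: { [E → . ,], [E → . f], [E → . num T], [T → , . E] }  — shift
  I2: { [T' → T .] }  — accept
  I3: { [T → num . , T] }  — shift
  I4: { [T → . , E], [T → . num , T], [T → num , . T] }  — shift
  I5: { [T → num , T .] }  — reduce
  I6: { [E → , .] }  — reduce
  I7: { [T → , E .] }  — reduce
  I8: { [E → f .] }  — reduce
  I9: { [E → num . T], [T → . , E], [T → . num , T] }  — shift
  I10: { [E → num T .] }  — reduce

No state contains both a complete item and a shift item.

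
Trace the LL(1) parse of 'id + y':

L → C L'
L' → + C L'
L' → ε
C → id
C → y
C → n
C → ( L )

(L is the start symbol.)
LL(1) parsing maintains a stack (initially the start symbol over $) and the input. At each step: if the stack top is a terminal, match it against the current input token; if it is a non-terminal N, replace it with the RHS of M[N, lookahead] (the unique production whose predict set contains the lookahead).

Stack is shown with the top on the left.

Stack     Input     Action
--------------------------
L $       id + y $  output L → C L'
C L' $    id + y $  output C → id
id L' $   id + y $  match 'id'
L' $      + y $     output L' → + C L'
+ C L' $  + y $     match '+'
C L' $    y $       output C → y
y L' $    y $       match 'y'
L' $      $         output L' → ε
$         $         accept

The string is accepted.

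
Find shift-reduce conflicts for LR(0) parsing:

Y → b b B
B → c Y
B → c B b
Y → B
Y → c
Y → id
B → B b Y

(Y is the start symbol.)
Yes — I1: [Y → B .] vs [B → B . b Y]; I4: [Y → c .] vs [B → . c B b]; I6: [Y → B .] vs [B → B . b Y]; I8: [B → c B b .] vs [B → . c B b]; I11: [Y → b b B .] vs [B → B . b Y]

A shift-reduce conflict occurs when an LR(0) state has both:
  - a complete (reduce) item [A → α .] (dot at the end), and
  - a shift item [B → β . c γ] (dot before a terminal).

Augment with Y' → Y and build the canonical LR(0) collection (I0 = CLOSURE({[Y' → . Y]}), then GOTO on every symbol after a dot until no new states appear). It has 14 states:
  I0: { [B → . B b Y], [B → . c B b], [B → . c Y], [Y → . B], [Y → . b b B], [Y → . c], [Y → . id], [Y' → . Y] }  — shift
  I1: { [B → B . b Y], [Y → B .] }  — shift, reduce
  I2: { [Y' → Y .] }  — accept
  I3: { [Y → b . b B] }  — shift
  I4: { [B → . B b Y], [B → . c B b], [B → . c Y], [B → c . B b], [B → c . Y], [Y → . B], [Y → . b b B], [Y → . c], [Y → . id], [Y → c .] }  — shift, reduce
  I5: { [Y → id .] }  — reduce
  I6: { [B → B . b Y], [B → c B . b], [Y → B .] }  — shift, reduce
  I7: { [B → c Y .] }  — reduce
  I8: { [B → . B b Y], [B → . c B b], [B → . c Y], [B → B b . Y], [B → c B b .], [Y → . B], [Y → . b b B], [Y → . c], [Y → . id] }  — shift, reduce
  I9: { [B → B b Y .] }  — reduce
  I10: { [B → . B b Y], [B → . c B b], [B → . c Y], [Y → b b . B] }  — shift
  I11: { [B → B . b Y], [Y → b b B .] }  — shift, reduce
  I12: { [B → . B b Y], [B → . c B b], [B → . c Y], [B → c . B b], [B → c . Y], [Y → . B], [Y → . b b B], [Y → . c], [Y → . id] }  — shift
  I13: { [B → . B b Y], [B → . c B b], [B → . c Y], [B → B b . Y], [Y → . B], [Y → . b b B], [Y → . c], [Y → . id] }  — shift

I1 contains reduce item [Y → B .] and shift item [B → B . b Y] — shift-reduce conflict.
I4 contains reduce item [Y → c .] and shift items [B → . c B b], [B → . c Y], [Y → . b b B], [Y → . c], [Y → . id] — shift-reduce conflict.
I6 contains reduce item [Y → B .] and shift items [B → B . b Y], [B → c B . b] — shift-reduce conflict.
I8 contains reduce item [B → c B b .] and shift items [B → . c B b], [B → . c Y], [Y → . b b B], [Y → . c], [Y → . id] — shift-reduce conflict.
I11 contains reduce item [Y → b b B .] and shift item [B → B . b Y] — shift-reduce conflict.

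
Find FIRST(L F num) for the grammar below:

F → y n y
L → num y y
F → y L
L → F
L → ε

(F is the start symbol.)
FIRST sets of the non-terminals involved (from the grammar, by fixed-point iteration):
  FIRST(L) = { 'num', 'y', ε }
  FIRST(F) = { 'y' }

To compute FIRST(L F num), process the symbols left to right:
Symbol L is a non-terminal. Add FIRST(L) \ {ε} = { 'num', 'y' }
L is nullable (ε ∈ FIRST(L)), continue to the next symbol.
Symbol F is a non-terminal. Add FIRST(F) \ {ε} = { 'y' }
F is not nullable (ε ∉ FIRST(F)), so stop here.
FIRST(L F num) = { 'num', 'y' }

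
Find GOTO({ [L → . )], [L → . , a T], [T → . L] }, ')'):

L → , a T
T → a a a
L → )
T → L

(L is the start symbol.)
GOTO(I, ')') = CLOSURE({ [A → αX.β] : [A → α.Xβ] ∈ I, X = ')' })

Items with dot before ')', with the dot advanced:
  [L → . )] → [L → ) .]
Closure adds nothing (no advanced item has the dot before a non-terminal).

GOTO = { [L → ) .] }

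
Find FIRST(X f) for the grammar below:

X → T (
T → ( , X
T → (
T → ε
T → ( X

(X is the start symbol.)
FIRST sets of the non-terminals involved (from the grammar, by fixed-point iteration):
  FIRST(X) = { '(' }

To compute FIRST(X f), process the symbols left to right:
Symbol X is a non-terminal. Add FIRST(X) \ {ε} = { '(' }
X is not nullable (ε ∉ FIRST(X)), so stop here.
FIRST(X f) = { '(' }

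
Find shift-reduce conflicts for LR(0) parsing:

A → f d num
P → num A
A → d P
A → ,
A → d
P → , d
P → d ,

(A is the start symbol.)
Augment with A' → A and build the canonical LR(0) collection (I0 = CLOSURE({[A' → . A]}), then GOTO on every symbol after a dot until no new states appear). It has 14 states:
  I0: { [A → . ,], [A → . d P], [A → . d], [A → . f d num], [A' → . A] }  — shift
  I1: { [A → , .] }  — reduce
  I2: { [A' → A .] }  — accept
  I3: { [A → d . P], [A → d .], [P → . , d], [P → . d ,], [P → . num A] }  — shift, reduce
  I4: { [A → f . d num] }  — shift
  I5: { [A → f d . num] }  — shift
  I6: { [A → f d num .] }  — reduce
  I7: { [P → , . d] }  — shift
  I8: { [A → d P .] }  — reduce
  I9: { [P → d . ,] }  — shift
  I10: { [A → . ,], [A → . d P], [A → . d], [A → . f d num], [P → num . A] }  — shift
  I11: { [P → num A .] }  — reduce
  I12: { [P → d , .] }  — reduce
  I13: { [P → , d .] }  — reduce

I3 contains reduce item [A → d .] and shift items [P → . , d], [P → . d ,], [P → . num A] — shift-reduce conflict.

Answer: Yes — I3: [A → d .] vs [P → . , d]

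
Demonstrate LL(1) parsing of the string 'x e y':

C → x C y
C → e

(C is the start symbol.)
Stack is shown with the top on the left.

Stack    Input    Action
------------------------
C $      x e y $  output C → x C y
x C y $  x e y $  match 'x'
C y $    e y $    output C → e
e y $    e y $    match 'e'
y $      y $      match 'y'
$        $        accept

The string is accepted.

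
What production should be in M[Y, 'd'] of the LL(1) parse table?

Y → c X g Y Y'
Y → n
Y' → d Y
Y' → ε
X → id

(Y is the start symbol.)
Empty (error entry)

To find M[Y, 'd'], we find productions for Y where 'd' is in the predict set (PREDICT(N → α) = (FIRST(α) \ {ε}) ∪ (FOLLOW(N) if α ⇒* ε)).

Y → c X g Y Y': PREDICT = { 'c' }
Y → n: PREDICT = { 'n' }

M[Y, 'd'] is empty (no production applies)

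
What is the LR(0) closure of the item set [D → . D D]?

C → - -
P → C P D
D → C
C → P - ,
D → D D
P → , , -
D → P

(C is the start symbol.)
To compute CLOSURE, for each item [A → α.Bβ] where B is a non-terminal, add [B → .γ] for all productions B → γ; repeat for the newly added items until nothing changes.

Start with: [D → . D D]
  [D → . D D] has the dot before D: add [D → . C], [D → . P]
  [D → . C] has the dot before C: add [C → . - -], [C → . P - ,]
  [D → . P] has the dot before P: add [P → . C P D], [P → . , , -]
No further items can be added.

CLOSURE = { [C → . - -], [C → . P - ,], [D → . C], [D → . D D], [D → . P], [P → . , , -], [P → . C P D] }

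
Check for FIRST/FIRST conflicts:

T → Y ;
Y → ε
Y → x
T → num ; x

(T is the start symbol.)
No FIRST/FIRST conflicts.

FIRST sets of the non-terminals at (or reachable through a nullable prefix from) the front of some alternative:
  FIRST(Y) = { 'x', ε }

Productions for T:
  T → Y ;: FIRST = { ';', 'x' }
  T → num ; x: FIRST = { 'num' }
Productions for Y:
  Y → ε: FIRST = { ε }
  Y → x: FIRST = { 'x' }

All alternatives of each non-terminal have pairwise disjoint FIRST sets.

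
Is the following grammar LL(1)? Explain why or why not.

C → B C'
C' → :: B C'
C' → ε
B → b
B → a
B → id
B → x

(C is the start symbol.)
Yes, the grammar is LL(1).

A grammar is LL(1) if for each non-terminal N with multiple productions, the predict sets of those productions are pairwise disjoint, where PREDICT(N → α) = (FIRST(α) \ {ε}) ∪ (FOLLOW(N) if α ⇒* ε).

Relevant sets:
  FOLLOW(C') = { $ }

For C':
  PREDICT(C' → :: B C') = { '::' }
  PREDICT(C' → ε) = { $ }
For B:
  PREDICT(B → b) = { 'b' }
  PREDICT(B → a) = { 'a' }
  PREDICT(B → id) = { 'id' }
  PREDICT(B → x) = { 'x' }
C has a single production, so nothing to check there.

All predict sets are disjoint. The grammar IS LL(1).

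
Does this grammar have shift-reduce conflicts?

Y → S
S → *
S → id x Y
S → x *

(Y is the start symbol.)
Augment with Y' → Y and build the canonical LR(0) collection (I0 = CLOSURE({[Y' → . Y]}), then GOTO on every symbol after a dot until no new states appear). It has 9 states:
  I0: { [S → . *], [S → . id x Y], [S → . x *], [Y → . S], [Y' → . Y] }  — shift
  I1: { [S → * .] }  — reduce
  I2: { [Y → S .] }  — reduce
  I3: { [Y' → Y .] }  — accept
  I4: { [S → id . x Y] }  — shift
  I5: { [S → x . *] }  — shift
  I6: { [S → x * .] }  — reduce
  I7: { [S → . *], [S → . id x Y], [S → . x *], [S → id x . Y], [Y → . S] }  — shift
  I8: { [S → id x Y .] }  — reduce

No state contains both a complete item and a shift item.

Answer: No shift-reduce conflicts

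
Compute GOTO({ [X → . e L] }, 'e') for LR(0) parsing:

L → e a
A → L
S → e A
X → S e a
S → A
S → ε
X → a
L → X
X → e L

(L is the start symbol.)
GOTO(I, 'e') = CLOSURE({ [A → αX.β] : [A → α.Xβ] ∈ I, X = 'e' })

Items with dot before 'e', with the dot advanced:
  [X → . e L] → [X → e . L]
Closure of the advanced items:
  [X → e . L] has the dot before L: add [L → . e a], [L → . X]
  [L → . X] has the dot before X: add [X → . S e a], [X → . a], [X → . e L]
  [X → . S e a] has the dot before S: add [S → . e A], [S → . A], [S → .]
  [S → . A] has the dot before A: add [A → . L]

GOTO = { [A → . L], [L → . X], [L → . e a], [S → . A], [S → . e A], [S → .], [X → . S e a], [X → . a], [X → . e L], [X → e . L] }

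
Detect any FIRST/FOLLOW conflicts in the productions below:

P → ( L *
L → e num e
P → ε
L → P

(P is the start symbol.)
Nullable non-terminals: L, P.
FIRST sets used below: FIRST(P) = { '(', ε }

L: nullable alternative(s) L → P; FOLLOW(L) = { '*' }
  L → e num e: FIRST \ {ε} = { 'e' } — disjoint from FOLLOW(L)
  L → P: FIRST \ {ε} = { '(' } — this is the only nullable alternative, skip

P: nullable alternative(s) P → ε; FOLLOW(P) = { $, '*' }
  P → ( L *: FIRST \ {ε} = { '(' } — disjoint from FOLLOW(P)
  P → ε: FIRST \ {ε} = { } — this is the only nullable alternative, skip

No FIRST/FOLLOW conflicts found.

Answer: No FIRST/FOLLOW conflicts.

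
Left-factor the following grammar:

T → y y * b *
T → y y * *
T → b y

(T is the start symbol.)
T → y y * T'
T' → b *
T' → *
T → b y

Left-factoring transforms A → αβ₁ | αβ₂ into A → αA' and A' → β₁ | β₂
(α is the longest common prefix among the alternatives). Repeat until
no nonterminal has two alternatives with a common prefix.

Round 1: T has alternatives sharing prefix 'y y *'. Introduce T': T → y y * T'
  Add: T' → b *
  Add: T' → *

No remaining common prefixes — done.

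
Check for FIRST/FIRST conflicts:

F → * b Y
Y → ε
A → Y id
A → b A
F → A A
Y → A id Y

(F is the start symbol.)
Yes. A → Y id / A → b A on { 'b' }

A FIRST/FIRST conflict occurs when two productions N → α and N → β for the same non-terminal have FIRST(α) ∩ FIRST(β) ≠ ∅ (with ε ∈ FIRST of a nullable right-hand side, so two nullable alternatives also conflict).

FIRST sets of the non-terminals at (or reachable through a nullable prefix from) the front of some alternative:
  FIRST(A) = { 'b', 'id' }
  FIRST(Y) = { 'b', 'id', ε }

Productions for F:
  F → * b Y: FIRST = { '*' }
  F → A A: FIRST = { 'b', 'id' }
Productions for Y:
  Y → ε: FIRST = { ε }
  Y → A id Y: FIRST = { 'b', 'id' }
Productions for A:
  A → Y id: FIRST = { 'b', 'id' }
  A → b A: FIRST = { 'b' }

Conflict for A: A → Y id and A → b A
  Overlap: { 'b' }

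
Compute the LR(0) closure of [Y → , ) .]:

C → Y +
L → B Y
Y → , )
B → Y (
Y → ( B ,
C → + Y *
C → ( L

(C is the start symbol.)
Start with: [Y → , ) .]
The dot is at the end, so nothing is added.

CLOSURE = { [Y → , ) .] }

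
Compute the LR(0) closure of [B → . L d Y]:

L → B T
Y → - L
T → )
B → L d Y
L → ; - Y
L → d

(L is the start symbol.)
{ [B → . L d Y], [L → . ; - Y], [L → . B T], [L → . d] }

Start with: [B → . L d Y]
  [B → . L d Y] has the dot before L: add [L → . B T], [L → . ; - Y], [L → . d]
  [L → . B T] has the dot before B: all B-items already present
No further items can be added.

CLOSURE = { [B → . L d Y], [L → . ; - Y], [L → . B T], [L → . d] }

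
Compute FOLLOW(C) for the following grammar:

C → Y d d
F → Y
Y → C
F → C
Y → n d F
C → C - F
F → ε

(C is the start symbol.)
To compute FOLLOW(C), find every occurrence of C on a right-hand side N → α C β: add FIRST(β) \ {ε}, and if β is empty or nullable also add FOLLOW(N). Iterate to a fixed point.

C is the start symbol, so $ ∈ FOLLOW(C).
In Y → C: C is at the end, add FOLLOW(Y)
In F → C: C is at the end, add FOLLOW(F)
In C → C - F: C is followed by '-' F, add FIRST('-' F) \ {ε} = { '-' }

The FOLLOW sets referred to above (computed the same way, to a fixed point):
  FOLLOW(Y) = { $, '-', 'd' }
  FOLLOW(F) = { $, '-', 'd' }

Taking the union: FOLLOW(C) = { $, '-', 'd' }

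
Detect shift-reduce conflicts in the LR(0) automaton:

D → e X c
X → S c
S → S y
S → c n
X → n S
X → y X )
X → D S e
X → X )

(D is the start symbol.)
A shift-reduce conflict occurs when an LR(0) state has both:
  - a complete (reduce) item [A → α .] (dot at the end), and
  - a shift item [B → β . c γ] (dot before a terminal).

Augment with D' → D and build the canonical LR(0) collection (I0 = CLOSURE({[D' → . D]}), then GOTO on every symbol after a dot until no new states appear). It has 19 states:
  I0: { [D → . e X c], [D' → . D] }  — shift
  I1: { [D' → D .] }  — accept
  I2: { [D → . e X c], [D → e . X c], [S → . S y], [S → . c n], [X → . D S e], [X → . S c], [X → . X )], [X → . n S], [X → . y X )] }  — shift
  I3: { [S → . S y], [S → . c n], [X → D . S e] }  — shift
  I4: { [S → S . y], [X → S . c] }  — shift
  I5: { [D → e X . c], [X → X . )] }  — shift
  I6: { [S → c . n] }  — shift
  I7: { [S → . S y], [S → . c n], [X → n . S] }  — shift
  I8: { [D → . e X c], [S → . S y], [S → . c n], [X → . D S e], [X → . S c], [X → . X )], [X → . n S], [X → . y X )], [X → y . X )] }  — shift
  I9: { [X → X . )], [X → y X . )] }  — shift
  I10: { [X → X ) .], [X → y X ) .] }  — 2 reduces
  I11: { [S → S . y], [X → n S .] }  — shift, reduce
  I12: { [S → S y .] }  — reduce
  I13: { [S → c n .] }  — reduce
  I14: { [X → X ) .] }  — reduce
  I15: { [D → e X c .] }  — reduce
  I16: { [X → S c .] }  — reduce
  I17: { [S → S . y], [X → D S . e] }  — shift
  I18: { [X → D S e .] }  — reduce

I11 contains reduce item [X → n S .] and shift item [S → S . y] — shift-reduce conflict.

Answer: Yes — I11: [X → n S .] vs [S → S . y]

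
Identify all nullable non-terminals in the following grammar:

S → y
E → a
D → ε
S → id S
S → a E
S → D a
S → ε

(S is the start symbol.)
{ 'D', 'S' }

A non-terminal is nullable if it can derive ε (the empty string): either it has an ε-production, or it has a production whose right-hand side consists entirely of nullable non-terminals.

ε-productions: D → ε, S → ε
So D, S are immediately nullable.
No further non-terminal can be added: every production for the remaining non-terminals contains a terminal or a non-nullable non-terminal.
Nullable = { 'D', 'S' }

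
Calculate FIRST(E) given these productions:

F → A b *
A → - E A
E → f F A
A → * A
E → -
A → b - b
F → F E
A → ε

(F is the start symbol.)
{ '-', 'f' }

To compute FIRST(E), examine every production with E on the left-hand side, reading each right-hand side left to right until a non-nullable symbol is reached.

From E → f F A:
  - f is a terminal: add 'f' and stop
From E → -:
  - '-' is a terminal: add '-' and stop

Collecting: FIRST(E) = { '-', 'f' }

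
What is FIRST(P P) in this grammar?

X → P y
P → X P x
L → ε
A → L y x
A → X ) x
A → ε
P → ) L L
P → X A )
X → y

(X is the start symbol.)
{ ')', 'y' }

FIRST sets of the non-terminals involved (from the grammar, by fixed-point iteration):
  FIRST(P) = { ')', 'y' }

To compute FIRST(P P), process the symbols left to right:
Symbol P is a non-terminal. Add FIRST(P) \ {ε} = { ')', 'y' }
P is not nullable (ε ∉ FIRST(P)), so stop here.
FIRST(P P) = { ')', 'y' }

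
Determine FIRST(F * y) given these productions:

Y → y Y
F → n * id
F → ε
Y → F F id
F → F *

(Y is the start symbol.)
{ '*', 'n' }

FIRST sets of the non-terminals involved (from the grammar, by fixed-point iteration):
  FIRST(F) = { '*', 'n', ε }

To compute FIRST(F * y), process the symbols left to right:
Symbol F is a non-terminal. Add FIRST(F) \ {ε} = { '*', 'n' }
F is nullable (ε ∈ FIRST(F)), continue to the next symbol.
Symbol * is a terminal. Add '*' and stop.
FIRST(F * y) = { '*', 'n' }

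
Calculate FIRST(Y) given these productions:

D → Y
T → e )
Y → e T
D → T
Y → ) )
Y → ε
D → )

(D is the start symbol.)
To compute FIRST(Y), examine every production with Y on the left-hand side, reading each right-hand side left to right until a non-nullable symbol is reached.

From Y → e T:
  - e is a terminal: add 'e' and stop
From Y → ) ):
  - ')' is a terminal: add ')' and stop
From Y → ε:
  - ε-production, so ε ∈ FIRST(Y)

Collecting: FIRST(Y) = { ')', 'e', ε }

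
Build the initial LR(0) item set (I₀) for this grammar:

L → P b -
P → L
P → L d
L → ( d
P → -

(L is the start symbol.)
{ [L → . ( d], [L → . P b -], [L' → . L], [P → . -], [P → . L d], [P → . L] }

First, augment the grammar with L' → L
I₀ = CLOSURE({ [L' → . L] }):
  [L' → . L] has the dot before L: add [L → . P b -], [L → . ( d]
  [L → . P b -] has the dot before P: add [P → . L], [P → . L d], [P → . -]
No further items can be added.

I₀ = { [L → . ( d], [L → . P b -], [L' → . L], [P → . -], [P → . L d], [P → . L] }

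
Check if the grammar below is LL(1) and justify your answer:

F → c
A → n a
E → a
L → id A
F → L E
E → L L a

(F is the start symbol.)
Relevant sets:
  FIRST(L) = { 'id' }

For F:
  PREDICT(F → c) = { 'c' }
  PREDICT(F → L E) = { 'id' }
For E:
  PREDICT(E → a) = { 'a' }
  PREDICT(E → L L a) = { 'id' }
A, L have a single production, so nothing to check there.

All predict sets are disjoint. The grammar IS LL(1).

Answer: Yes, the grammar is LL(1).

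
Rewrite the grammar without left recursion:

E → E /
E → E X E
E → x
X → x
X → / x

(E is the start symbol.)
E is directly left-recursive. The standard transformation for
  A → A α₁ | ... | A α_m | β₁ | ... | β_n
is
  A  → β₁ A' | ... | β_n A'
  A' → α₁ A' | ... | α_m A' | ε

E → x becomes E → x E'
E → E / becomes E' → / E'
E → E X E becomes E' → X E E'
Add E' → ε

Productions for other non-terminals are unchanged:
  X → x
  X → / x

Resulting grammar:
E → x E'
E' → / E'
E' → X E E'
E' → ε
X → x
X → / x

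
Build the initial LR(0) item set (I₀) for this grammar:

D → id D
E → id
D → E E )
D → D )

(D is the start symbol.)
{ [D → . D )], [D → . E E )], [D → . id D], [D' → . D], [E → . id] }

First, augment the grammar with D' → D
I₀ = CLOSURE({ [D' → . D] }):
  [D' → . D] has the dot before D: add [D → . id D], [D → . E E )], [D → . D )]
  [D → . E E )] has the dot before E: add [E → . id]
No further items can be added.

I₀ = { [D → . D )], [D → . E E )], [D → . id D], [D' → . D], [E → . id] }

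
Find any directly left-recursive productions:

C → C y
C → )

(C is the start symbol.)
Yes, C is left-recursive

C → C y: LEFT RECURSIVE (starts with C)
C → ): starts with ')'

The grammar has direct left recursion on: C.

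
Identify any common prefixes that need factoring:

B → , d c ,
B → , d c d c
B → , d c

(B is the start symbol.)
Left-factoring is needed when two productions for the same non-terminal
share a common prefix on the right-hand side.

Productions for B:
  B → , d c ,
  B → , d c d c
  B → , d c

Found common prefix ', d c' in productions for B

Answer: Yes, B has productions with common prefix ', d c'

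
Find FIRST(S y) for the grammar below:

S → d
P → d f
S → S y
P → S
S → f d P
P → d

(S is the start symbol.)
{ 'd', 'f' }

FIRST sets of the non-terminals involved (from the grammar, by fixed-point iteration):
  FIRST(S) = { 'd', 'f' }

To compute FIRST(S y), process the symbols left to right:
Symbol S is a non-terminal. Add FIRST(S) \ {ε} = { 'd', 'f' }
S is not nullable (ε ∉ FIRST(S)), so stop here.
FIRST(S y) = { 'd', 'f' }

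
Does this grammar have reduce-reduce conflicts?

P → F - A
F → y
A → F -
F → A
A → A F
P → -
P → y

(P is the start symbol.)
Yes — I5: [F → y .] vs [P → y .]; I7: [F → A .] vs [P → F - A .]

A reduce-reduce conflict occurs when an LR(0) state has two complete items [A → α .] and [B → β .] — both call for a reduction, and with no lookahead the parser cannot choose between them.

Augment with P' → P and build the canonical LR(0) collection (I0 = CLOSURE({[P' → . P]}), then GOTO on every symbol after a dot until no new states appear). It has 12 states:
  I0: { [A → . A F], [A → . F -], [F → . A], [F → . y], [P → . -], [P → . F - A], [P → . y], [P' → . P] }  — shift
  I1: { [P → - .] }  — reduce
  I2: { [A → . A F], [A → . F -], [A → A . F], [F → . A], [F → . y], [F → A .] }  — shift, reduce
  I3: { [A → F . -], [P → F . - A] }  — shift
  I4: { [P' → P .] }  — accept
  I5: { [F → y .], [P → y .] }  — 2 reduces
  I6: { [A → . A F], [A → . F -], [A → F - .], [F → . A], [F → . y], [P → F - . A] }  — shift, reduce
  I7: { [A → . A F], [A → . F -], [A → A . F], [F → . A], [F → . y], [F → A .], [P → F - A .] }  — shift, 2 reduces
  I8: { [A → F . -] }  — shift
  I9: { [F → y .] }  — reduce
  I10: { [A → F - .] }  — reduce
  I11: { [A → A F .], [A → F . -] }  — shift, reduce

I5 contains complete items [F → y .], [P → y .] — reduce-reduce conflict.
I7 contains complete items [F → A .], [P → F - A .] — reduce-reduce conflict.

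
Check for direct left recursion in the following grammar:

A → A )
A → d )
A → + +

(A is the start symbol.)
Yes, A is left-recursive

Direct left recursion occurs when N → N α for some non-terminal N (the right-hand side begins with the left-hand side itself).

A → A ): LEFT RECURSIVE (starts with A)
A → d ): starts with d
A → + +: starts with '+'

The grammar has direct left recursion on: A.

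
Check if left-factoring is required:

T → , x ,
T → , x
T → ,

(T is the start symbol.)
Yes, T has productions with common prefix ','

Left-factoring is needed when two productions for the same non-terminal
share a common prefix on the right-hand side.

Productions for T:
  T → , x ,
  T → , x
  T → ,

Found common prefix ',' in productions for T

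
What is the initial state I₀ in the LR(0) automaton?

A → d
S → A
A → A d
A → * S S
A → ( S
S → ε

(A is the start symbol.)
First, augment the grammar with A' → A
I₀ = CLOSURE({ [A' → . A] }):
  [A' → . A] has the dot before A: add [A → . d], [A → . A d], [A → . * S S], [A → . ( S]
No further items can be added.

I₀ = { [A → . ( S], [A → . * S S], [A → . A d], [A → . d], [A' → . A] }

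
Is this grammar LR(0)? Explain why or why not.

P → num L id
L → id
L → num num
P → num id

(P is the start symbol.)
No. Reduce-reduce conflict: [L → id .] and [P → num id .]

A grammar is LR(0) if no state in the canonical LR(0) collection has:
  - both a shift item (dot before a terminal) and a complete item (shift-reduce conflict), or
  - two or more complete items (reduce-reduce conflict; the accept item [P' → P .] counts as a complete item here).

Augment with P' → P and build the canonical LR(0) collection (I0 = CLOSURE({[P' → . P]}), then GOTO on every symbol after a dot until no new states appear). It has 8 states:
  I0: { [P → . num L id], [P → . num id], [P' → . P] }  — shift
  I1: { [P' → P .] }  — accept
  I2: { [L → . id], [L → . num num], [P → num . L id], [P → num . id] }  — shift
  I3: { [P → num L . id] }  — shift
  I4: { [L → id .], [P → num id .] }  — 2 reduces
  I5: { [L → num . num] }  — shift
  I6: { [L → num num .] }  — reduce
  I7: { [P → num L id .] }  — reduce

Conflict in state I4:
  Reduce-reduce conflict: [L → id .] and [P → num id .]
So the grammar is NOT LR(0).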